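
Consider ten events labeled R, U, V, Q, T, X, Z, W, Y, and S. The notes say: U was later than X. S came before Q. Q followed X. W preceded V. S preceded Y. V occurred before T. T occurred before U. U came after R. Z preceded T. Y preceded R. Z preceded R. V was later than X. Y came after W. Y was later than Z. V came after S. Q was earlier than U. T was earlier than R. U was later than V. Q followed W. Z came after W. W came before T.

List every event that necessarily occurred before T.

Directly stated before T: V, W, and Z.
S reaches T via S → V → T.
X reaches T via X → V → T.
No chain forces U (or any of the others) ahead of T.

S, V, W, X, Z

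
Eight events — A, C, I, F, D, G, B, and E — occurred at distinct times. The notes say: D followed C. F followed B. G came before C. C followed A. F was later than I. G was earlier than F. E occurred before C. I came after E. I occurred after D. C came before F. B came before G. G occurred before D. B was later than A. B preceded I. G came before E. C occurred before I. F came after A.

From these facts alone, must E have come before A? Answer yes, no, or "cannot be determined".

Tracing the constraints gives A → B → G → E, so A must come before E.
That means E cannot be before A.

no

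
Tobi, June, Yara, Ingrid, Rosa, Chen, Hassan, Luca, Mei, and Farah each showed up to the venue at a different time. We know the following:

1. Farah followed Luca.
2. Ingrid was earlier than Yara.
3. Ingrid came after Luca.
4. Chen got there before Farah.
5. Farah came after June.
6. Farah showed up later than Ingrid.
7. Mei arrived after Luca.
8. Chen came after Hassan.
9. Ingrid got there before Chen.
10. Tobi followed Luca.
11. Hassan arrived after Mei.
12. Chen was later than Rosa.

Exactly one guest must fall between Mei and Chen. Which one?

Tracing the constraints gives Mei → Hassan → Chen, so Hassan sits after Mei and before Chen.
No other guest is forced both after Mei and before Chen.

Hassan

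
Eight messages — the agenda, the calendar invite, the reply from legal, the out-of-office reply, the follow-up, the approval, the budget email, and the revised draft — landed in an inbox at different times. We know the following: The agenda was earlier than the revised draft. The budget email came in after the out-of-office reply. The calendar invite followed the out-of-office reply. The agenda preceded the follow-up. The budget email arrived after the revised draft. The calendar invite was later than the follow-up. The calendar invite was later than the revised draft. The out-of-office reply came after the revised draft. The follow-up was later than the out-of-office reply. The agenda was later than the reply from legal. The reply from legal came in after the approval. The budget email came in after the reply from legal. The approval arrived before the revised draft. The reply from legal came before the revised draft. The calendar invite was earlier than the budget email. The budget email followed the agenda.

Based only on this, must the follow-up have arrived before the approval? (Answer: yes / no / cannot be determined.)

no

Tracing the constraints gives the approval → the revised draft → the out-of-office reply → the follow-up, so the approval must come before the follow-up.
That means the follow-up cannot be before the approval.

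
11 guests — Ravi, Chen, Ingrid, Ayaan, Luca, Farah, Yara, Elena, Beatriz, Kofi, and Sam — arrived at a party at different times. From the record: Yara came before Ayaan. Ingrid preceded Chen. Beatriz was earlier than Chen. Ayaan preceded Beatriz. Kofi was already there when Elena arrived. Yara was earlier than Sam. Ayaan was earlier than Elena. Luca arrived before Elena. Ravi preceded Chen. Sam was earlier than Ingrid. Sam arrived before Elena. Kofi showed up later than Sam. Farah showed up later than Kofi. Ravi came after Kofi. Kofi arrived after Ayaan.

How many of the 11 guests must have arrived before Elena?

5

Directly stated before Elena: Ayaan, Kofi, Luca, and Sam.
Yara reaches Elena via Yara → Sam → Elena.
No chain forces Chen (or any of the others) ahead of Elena.
That's Ayaan, Kofi, Luca, Sam, and Yara — 5 in all.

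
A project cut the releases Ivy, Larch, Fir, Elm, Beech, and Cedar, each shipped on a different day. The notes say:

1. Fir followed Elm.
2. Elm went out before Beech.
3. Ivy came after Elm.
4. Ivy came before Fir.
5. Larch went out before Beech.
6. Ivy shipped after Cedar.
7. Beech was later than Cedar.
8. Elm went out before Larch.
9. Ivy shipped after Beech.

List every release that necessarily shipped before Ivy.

Directly stated before Ivy: Beech, Cedar, and Elm.
Larch reaches Ivy via Larch → Beech → Ivy.

Beech, Cedar, Elm, Larch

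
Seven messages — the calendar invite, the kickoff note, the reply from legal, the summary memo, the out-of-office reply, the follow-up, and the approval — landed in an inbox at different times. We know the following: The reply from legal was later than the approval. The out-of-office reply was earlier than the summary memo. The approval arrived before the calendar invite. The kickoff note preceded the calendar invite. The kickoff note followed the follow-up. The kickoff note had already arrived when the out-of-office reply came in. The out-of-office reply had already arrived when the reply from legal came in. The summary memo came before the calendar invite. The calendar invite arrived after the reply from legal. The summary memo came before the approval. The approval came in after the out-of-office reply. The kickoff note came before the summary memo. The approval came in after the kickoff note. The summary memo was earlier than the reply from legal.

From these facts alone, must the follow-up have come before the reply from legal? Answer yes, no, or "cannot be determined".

Chain the constraints: the follow-up → the kickoff note → the summary memo → the reply from legal. Each link is directly stated, so the follow-up comes before the reply from legal.

yes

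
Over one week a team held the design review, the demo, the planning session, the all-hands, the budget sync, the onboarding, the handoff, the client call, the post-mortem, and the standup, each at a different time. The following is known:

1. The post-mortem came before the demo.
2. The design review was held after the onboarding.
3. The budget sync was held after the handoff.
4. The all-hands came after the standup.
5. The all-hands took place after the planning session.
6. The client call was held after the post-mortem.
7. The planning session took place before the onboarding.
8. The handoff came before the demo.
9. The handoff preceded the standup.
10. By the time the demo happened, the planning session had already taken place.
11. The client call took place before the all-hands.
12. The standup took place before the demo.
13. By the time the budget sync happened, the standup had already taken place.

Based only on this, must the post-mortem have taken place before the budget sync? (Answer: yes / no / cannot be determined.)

No chain of stated constraints runs from the post-mortem to the budget sync, and none runs from the budget sync to the post-mortem either.
So the relative order of the post-mortem and the budget sync is not fixed by the given facts.

cannot be determined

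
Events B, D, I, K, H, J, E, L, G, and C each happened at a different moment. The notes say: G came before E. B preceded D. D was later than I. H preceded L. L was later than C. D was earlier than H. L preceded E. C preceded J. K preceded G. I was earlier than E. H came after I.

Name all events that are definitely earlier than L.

B, C, D, H, I

Directly stated before L: C and H.
B reaches L via B → D → H → L.
D reaches L via D → H → L.
I reaches L via I → H → L.
No chain forces E (or any of the others) ahead of L.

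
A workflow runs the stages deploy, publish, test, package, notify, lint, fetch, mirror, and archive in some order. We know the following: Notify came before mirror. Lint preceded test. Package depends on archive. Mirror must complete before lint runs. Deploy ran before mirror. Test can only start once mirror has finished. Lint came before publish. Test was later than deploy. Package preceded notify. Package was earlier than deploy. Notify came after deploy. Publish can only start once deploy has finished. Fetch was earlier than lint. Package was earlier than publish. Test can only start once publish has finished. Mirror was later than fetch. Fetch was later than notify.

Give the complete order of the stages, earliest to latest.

The constraints fix every adjacent pair, so only one ordering works:
archive → package → deploy → notify → fetch → mirror → lint → publish → test.

archive, package, deploy, notify, fetch, mirror, lint, publish, test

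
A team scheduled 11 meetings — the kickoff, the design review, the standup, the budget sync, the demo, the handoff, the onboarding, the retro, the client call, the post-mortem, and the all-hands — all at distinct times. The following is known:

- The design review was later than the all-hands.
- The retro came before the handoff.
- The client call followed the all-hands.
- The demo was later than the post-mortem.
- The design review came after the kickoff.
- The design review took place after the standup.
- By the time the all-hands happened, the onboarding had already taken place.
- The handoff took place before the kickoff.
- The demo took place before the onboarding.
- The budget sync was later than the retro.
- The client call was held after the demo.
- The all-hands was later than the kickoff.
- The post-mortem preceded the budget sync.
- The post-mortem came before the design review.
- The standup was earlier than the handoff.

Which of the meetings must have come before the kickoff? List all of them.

Directly stated before the kickoff: the handoff.
The retro reaches the kickoff via the retro → the handoff → the kickoff.
The standup reaches the kickoff via the standup → the handoff → the kickoff.

the handoff, the retro, the standup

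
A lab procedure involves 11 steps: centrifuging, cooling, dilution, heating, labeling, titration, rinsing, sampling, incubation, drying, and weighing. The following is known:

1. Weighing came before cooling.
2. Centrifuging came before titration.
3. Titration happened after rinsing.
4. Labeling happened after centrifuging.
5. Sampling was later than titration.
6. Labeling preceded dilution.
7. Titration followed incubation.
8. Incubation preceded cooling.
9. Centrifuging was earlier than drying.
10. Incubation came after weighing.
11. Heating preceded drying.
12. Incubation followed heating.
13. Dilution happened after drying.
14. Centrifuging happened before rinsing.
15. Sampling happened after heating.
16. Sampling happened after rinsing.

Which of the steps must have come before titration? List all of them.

Directly stated before titration: centrifuging, incubation, and rinsing.
Heating reaches titration via heating → incubation → titration.
Weighing reaches titration via weighing → incubation → titration.
No chain forces cooling (or any of the others) ahead of titration.

centrifuging, heating, incubation, rinsing, weighing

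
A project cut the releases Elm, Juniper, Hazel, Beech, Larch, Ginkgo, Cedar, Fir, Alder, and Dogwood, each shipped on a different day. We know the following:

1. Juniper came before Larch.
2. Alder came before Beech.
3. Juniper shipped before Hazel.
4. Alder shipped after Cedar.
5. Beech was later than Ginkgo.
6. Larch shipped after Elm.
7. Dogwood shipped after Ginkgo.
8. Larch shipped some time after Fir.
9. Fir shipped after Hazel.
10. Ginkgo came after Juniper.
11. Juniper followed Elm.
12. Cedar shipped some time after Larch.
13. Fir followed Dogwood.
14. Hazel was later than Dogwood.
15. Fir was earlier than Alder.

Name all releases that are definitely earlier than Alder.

Directly stated before Alder: Cedar and Fir.
Dogwood reaches Alder via Dogwood → Fir → Alder.
Elm reaches Alder via Elm → Larch → Cedar → Alder.
Ginkgo reaches Alder via Ginkgo → Dogwood → Fir → Alder.
Likewise Hazel, Juniper, and Larch each reach Alder by chaining the stated constraints.
No chain forces Beech ahead of Alder.

Cedar, Dogwood, Elm, Fir, Ginkgo, Hazel, Juniper, Larch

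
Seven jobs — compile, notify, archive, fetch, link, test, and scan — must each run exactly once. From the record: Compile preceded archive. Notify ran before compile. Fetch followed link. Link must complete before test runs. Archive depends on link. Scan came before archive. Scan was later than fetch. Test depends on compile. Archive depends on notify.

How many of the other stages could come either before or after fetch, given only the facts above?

Forced before fetch: link; forced after fetch: archive and scan.
That leaves compile, notify, and test with no forced order relative to fetch — 3.

3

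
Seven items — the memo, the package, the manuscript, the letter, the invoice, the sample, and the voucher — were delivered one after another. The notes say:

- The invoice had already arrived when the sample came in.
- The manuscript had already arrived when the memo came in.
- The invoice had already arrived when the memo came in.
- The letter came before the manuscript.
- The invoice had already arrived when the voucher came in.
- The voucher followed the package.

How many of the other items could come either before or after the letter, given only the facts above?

4

Forced after the letter: the manuscript and the memo.
That leaves the invoice, the package, the sample, and the voucher with no forced order relative to the letter — 4.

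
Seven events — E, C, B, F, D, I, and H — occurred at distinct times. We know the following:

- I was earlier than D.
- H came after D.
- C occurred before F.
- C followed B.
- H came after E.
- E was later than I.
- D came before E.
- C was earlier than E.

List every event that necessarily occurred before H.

B, C, D, E, I

Directly stated before H: D and E.
B reaches H via B → C → E → H.
C reaches H via C → E → H.
I reaches H via I → D → H.
No chain forces F ahead of H.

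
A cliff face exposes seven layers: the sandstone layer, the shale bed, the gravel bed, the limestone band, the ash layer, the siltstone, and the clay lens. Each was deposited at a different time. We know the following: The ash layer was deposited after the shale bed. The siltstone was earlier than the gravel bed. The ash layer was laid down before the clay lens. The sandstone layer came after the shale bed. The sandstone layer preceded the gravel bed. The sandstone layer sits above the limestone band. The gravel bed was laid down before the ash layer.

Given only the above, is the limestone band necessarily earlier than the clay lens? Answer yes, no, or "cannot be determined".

Chain the constraints: the limestone band → the sandstone layer → the gravel bed → the ash layer → the clay lens. Each link is directly stated, so the limestone band comes before the clay lens.

yes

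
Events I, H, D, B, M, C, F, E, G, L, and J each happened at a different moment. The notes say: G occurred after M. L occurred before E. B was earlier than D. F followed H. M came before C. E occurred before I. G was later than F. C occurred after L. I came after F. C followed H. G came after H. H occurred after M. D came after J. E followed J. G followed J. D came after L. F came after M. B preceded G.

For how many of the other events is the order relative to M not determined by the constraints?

Forced after M: C, F, G, H, and I.
That leaves B, D, E, J, and L with no forced order relative to M — 5.

5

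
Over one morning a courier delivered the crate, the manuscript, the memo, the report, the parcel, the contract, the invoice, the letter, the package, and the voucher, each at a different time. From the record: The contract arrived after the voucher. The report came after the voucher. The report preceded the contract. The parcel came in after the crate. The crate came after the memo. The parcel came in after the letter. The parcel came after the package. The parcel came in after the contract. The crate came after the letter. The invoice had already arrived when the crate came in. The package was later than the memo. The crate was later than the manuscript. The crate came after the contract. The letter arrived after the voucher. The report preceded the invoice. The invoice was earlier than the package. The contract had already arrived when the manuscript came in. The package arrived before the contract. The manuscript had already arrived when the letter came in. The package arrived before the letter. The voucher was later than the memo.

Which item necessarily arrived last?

the parcel

Every other item has a chain of constraints placing it before the parcel, so the parcel is last.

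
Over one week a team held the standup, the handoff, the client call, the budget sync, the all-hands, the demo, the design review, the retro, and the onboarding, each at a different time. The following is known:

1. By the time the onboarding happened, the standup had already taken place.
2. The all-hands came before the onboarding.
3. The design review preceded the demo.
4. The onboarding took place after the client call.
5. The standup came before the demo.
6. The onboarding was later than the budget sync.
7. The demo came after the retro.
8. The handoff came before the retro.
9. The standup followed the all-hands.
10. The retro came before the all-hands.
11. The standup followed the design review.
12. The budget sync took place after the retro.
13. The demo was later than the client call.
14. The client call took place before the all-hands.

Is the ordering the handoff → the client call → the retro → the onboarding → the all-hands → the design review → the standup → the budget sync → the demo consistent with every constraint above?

no

The constraints require the all-hands before the onboarding, but in the proposed sequence the onboarding appears ahead of the all-hands. That one violation is enough.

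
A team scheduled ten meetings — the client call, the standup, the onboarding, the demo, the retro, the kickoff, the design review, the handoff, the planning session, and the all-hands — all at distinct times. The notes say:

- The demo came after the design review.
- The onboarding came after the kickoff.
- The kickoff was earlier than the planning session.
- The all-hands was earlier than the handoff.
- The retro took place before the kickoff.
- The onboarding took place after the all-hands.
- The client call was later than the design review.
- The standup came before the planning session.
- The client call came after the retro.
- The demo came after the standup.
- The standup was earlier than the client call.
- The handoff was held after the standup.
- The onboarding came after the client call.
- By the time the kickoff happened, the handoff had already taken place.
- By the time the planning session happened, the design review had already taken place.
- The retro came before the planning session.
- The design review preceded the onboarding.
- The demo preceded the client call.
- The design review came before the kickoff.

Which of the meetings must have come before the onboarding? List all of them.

Directly stated before the onboarding: the all-hands, the client call, the design review, and the kickoff.
The demo reaches the onboarding via the demo → the client call → the onboarding.
The handoff reaches the onboarding via the handoff → the kickoff → the onboarding.
The retro reaches the onboarding via the retro → the client call → the onboarding.
Likewise the standup reaches the onboarding by chaining the stated constraints.
No chain forces the planning session ahead of the onboarding.

the all-hands, the client call, the demo, the design review, the handoff, the kickoff, the retro, the standup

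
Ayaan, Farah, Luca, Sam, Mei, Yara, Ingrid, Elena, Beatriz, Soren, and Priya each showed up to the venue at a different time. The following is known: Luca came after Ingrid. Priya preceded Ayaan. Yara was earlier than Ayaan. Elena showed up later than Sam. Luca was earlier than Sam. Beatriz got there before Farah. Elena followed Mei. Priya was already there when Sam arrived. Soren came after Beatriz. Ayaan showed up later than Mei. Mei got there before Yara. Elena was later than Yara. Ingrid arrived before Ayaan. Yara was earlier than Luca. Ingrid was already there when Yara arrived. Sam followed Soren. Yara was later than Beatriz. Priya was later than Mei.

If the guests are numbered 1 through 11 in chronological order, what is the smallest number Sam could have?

Beatriz, Ingrid, Luca, Mei, Priya, Soren, and Yara must all come before Sam — 7 forced predecessors.
Nothing else is forced ahead of Sam, so their earliest slot is position 7 + 1 = 8.

8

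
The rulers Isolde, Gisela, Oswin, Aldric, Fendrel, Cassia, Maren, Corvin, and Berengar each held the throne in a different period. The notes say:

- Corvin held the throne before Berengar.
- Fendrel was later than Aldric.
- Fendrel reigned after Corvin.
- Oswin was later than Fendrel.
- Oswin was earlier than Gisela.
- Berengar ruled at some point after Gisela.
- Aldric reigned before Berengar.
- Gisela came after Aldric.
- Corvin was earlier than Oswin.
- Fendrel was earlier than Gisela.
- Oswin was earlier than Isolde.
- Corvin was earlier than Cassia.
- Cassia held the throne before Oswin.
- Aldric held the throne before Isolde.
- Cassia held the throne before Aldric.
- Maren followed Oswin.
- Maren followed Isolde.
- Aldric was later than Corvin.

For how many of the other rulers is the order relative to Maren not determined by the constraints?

Forced before Maren: Aldric, Cassia, Corvin, Fendrel, Isolde, and Oswin.
That leaves Berengar and Gisela with no forced order relative to Maren — 2.

2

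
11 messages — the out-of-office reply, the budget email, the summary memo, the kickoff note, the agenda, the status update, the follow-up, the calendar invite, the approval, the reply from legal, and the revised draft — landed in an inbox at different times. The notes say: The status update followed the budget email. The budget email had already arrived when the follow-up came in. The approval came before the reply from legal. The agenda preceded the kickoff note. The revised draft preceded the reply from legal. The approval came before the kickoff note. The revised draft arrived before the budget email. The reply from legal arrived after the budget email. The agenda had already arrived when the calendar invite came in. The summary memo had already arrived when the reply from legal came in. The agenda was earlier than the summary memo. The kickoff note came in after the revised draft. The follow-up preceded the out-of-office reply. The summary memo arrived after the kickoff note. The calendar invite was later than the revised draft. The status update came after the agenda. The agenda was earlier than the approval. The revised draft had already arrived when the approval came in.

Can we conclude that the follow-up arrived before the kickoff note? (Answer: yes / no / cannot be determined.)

No chain of stated constraints runs from the follow-up to the kickoff note, and none runs from the kickoff note to the follow-up either.
So the relative order of the follow-up and the kickoff note is not fixed by the given facts.

cannot be determined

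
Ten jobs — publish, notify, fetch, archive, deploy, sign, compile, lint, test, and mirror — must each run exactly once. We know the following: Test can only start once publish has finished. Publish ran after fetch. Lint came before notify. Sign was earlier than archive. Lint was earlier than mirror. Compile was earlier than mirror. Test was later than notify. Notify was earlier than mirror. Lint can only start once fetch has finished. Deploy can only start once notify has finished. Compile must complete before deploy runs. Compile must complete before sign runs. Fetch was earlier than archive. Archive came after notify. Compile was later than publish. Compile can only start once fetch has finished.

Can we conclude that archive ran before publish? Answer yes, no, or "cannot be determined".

Tracing the constraints gives publish → compile → sign → archive, so publish must come before archive.
That means archive cannot be before publish.

no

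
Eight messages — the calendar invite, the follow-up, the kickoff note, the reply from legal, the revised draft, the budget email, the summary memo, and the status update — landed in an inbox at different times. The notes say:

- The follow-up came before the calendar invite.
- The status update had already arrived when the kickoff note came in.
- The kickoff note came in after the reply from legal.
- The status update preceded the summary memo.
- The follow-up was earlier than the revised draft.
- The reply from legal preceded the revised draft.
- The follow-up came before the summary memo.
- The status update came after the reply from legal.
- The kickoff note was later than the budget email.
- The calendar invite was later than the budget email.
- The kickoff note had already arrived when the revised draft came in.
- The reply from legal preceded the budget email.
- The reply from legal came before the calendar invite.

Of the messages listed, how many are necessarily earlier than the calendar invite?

Directly stated before the calendar invite: the budget email, the follow-up, and the reply from legal.
That's the budget email, the follow-up, and the reply from legal — 3 in all.

3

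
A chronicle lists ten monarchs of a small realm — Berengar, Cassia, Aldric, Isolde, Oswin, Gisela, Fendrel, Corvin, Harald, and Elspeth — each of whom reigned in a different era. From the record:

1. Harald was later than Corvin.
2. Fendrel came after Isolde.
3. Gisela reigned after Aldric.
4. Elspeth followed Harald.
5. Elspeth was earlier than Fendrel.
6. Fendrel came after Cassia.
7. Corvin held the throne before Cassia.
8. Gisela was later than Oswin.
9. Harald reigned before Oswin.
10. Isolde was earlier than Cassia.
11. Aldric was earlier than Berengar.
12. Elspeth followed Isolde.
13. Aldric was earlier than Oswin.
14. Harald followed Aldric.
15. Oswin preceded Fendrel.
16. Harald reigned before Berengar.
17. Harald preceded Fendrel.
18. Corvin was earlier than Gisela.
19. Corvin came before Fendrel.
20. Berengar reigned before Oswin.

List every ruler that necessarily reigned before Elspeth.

Aldric, Corvin, Harald, Isolde

Directly stated before Elspeth: Harald and Isolde.
Aldric reaches Elspeth via Aldric → Harald → Elspeth.
Corvin reaches Elspeth via Corvin → Harald → Elspeth.
No chain forces Berengar (or any of the others) ahead of Elspeth.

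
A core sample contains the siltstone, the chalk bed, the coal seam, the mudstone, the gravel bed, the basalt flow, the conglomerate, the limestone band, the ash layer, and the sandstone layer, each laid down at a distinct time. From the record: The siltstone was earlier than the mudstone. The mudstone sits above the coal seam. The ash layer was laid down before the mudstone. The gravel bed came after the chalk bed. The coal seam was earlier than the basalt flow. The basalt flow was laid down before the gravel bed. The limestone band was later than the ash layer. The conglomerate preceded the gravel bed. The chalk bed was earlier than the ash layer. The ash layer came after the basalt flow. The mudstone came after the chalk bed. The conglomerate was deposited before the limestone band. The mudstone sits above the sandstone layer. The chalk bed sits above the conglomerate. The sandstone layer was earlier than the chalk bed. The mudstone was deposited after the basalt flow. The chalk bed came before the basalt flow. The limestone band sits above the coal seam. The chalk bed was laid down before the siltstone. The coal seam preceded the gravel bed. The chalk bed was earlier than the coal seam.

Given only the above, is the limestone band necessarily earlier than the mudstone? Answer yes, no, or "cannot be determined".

No chain of stated constraints runs from the limestone band to the mudstone, and none runs from the mudstone to the limestone band either.
So the relative order of the limestone band and the mudstone is not fixed by the given facts.

cannot be determined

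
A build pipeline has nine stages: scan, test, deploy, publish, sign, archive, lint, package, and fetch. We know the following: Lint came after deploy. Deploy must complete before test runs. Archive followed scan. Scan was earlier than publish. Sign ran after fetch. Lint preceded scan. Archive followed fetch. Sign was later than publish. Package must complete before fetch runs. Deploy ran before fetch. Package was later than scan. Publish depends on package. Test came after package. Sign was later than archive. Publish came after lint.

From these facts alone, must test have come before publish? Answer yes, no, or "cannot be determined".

cannot be determined

No chain of stated constraints runs from test to publish, and none runs from publish to test either.
So the relative order of test and publish is not fixed by the given facts.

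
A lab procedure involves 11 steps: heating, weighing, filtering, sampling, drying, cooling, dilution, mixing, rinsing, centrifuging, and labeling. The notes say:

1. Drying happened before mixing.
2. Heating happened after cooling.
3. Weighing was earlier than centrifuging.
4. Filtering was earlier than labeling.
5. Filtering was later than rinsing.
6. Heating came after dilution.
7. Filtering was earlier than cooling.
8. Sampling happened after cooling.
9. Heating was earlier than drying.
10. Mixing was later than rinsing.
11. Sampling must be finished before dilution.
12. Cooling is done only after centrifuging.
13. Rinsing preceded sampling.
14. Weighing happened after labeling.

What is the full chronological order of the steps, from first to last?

The constraints fix every adjacent pair, so only one ordering works:
rinsing → filtering → labeling → weighing → centrifuging → cooling → sampling → dilution → heating → drying → mixing.

rinsing, filtering, labeling, weighing, centrifuging, cooling, sampling, dilution, heating, drying, mixing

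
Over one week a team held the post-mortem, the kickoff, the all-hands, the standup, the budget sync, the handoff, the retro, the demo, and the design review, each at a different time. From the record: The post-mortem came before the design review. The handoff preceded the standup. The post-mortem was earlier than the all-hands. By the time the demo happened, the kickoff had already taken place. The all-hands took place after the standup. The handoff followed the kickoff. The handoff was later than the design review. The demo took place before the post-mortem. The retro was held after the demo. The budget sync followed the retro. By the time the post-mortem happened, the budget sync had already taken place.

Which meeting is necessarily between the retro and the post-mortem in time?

Tracing the constraints gives the retro → the budget sync → the post-mortem, so the budget sync sits after the retro and before the post-mortem.
No other meeting is forced both after the retro and before the post-mortem.

the budget sync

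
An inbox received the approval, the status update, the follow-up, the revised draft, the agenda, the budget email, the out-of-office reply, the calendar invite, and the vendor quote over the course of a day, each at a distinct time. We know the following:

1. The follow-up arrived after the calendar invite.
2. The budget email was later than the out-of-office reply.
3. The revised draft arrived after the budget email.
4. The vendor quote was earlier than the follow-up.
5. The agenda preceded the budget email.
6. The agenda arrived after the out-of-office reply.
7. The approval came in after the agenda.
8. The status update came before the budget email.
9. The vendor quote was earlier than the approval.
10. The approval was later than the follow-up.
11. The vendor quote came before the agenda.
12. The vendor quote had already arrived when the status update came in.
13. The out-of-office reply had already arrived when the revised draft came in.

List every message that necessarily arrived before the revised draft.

Directly stated before the revised draft: the budget email and the out-of-office reply.
The agenda reaches the revised draft via the agenda → the budget email → the revised draft.
The status update reaches the revised draft via the status update → the budget email → the revised draft.
The vendor quote reaches the revised draft via the vendor quote → the status update → the budget email → the revised draft.

the agenda, the budget email, the out-of-office reply, the status update, the vendor quote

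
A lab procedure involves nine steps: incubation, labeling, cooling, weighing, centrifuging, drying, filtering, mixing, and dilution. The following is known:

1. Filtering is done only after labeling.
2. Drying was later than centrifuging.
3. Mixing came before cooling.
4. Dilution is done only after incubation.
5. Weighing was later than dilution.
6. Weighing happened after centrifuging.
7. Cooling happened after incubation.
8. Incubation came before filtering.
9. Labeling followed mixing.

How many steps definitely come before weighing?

3

Directly stated before weighing: centrifuging and dilution.
Incubation reaches weighing via incubation → dilution → weighing.
That's centrifuging, dilution, and incubation — 3 in all.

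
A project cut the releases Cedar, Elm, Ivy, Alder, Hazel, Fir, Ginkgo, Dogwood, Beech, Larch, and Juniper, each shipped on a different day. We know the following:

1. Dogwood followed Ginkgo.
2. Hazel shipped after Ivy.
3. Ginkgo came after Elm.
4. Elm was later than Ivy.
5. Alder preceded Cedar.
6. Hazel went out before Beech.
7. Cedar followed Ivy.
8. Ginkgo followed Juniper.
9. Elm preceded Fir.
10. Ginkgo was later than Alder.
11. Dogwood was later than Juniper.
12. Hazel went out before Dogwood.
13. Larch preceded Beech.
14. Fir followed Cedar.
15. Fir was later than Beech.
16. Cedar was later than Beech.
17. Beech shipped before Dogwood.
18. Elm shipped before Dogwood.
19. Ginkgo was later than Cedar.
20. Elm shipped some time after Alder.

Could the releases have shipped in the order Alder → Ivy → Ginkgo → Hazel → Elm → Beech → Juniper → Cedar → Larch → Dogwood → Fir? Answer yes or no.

The constraints require Elm before Ginkgo, but in the proposed sequence Ginkgo appears ahead of Elm. That one violation is enough.

no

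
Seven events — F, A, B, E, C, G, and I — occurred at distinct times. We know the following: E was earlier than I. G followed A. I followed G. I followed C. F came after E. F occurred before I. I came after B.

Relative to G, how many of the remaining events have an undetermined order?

Forced before G: A; forced after G: I.
That leaves B, C, E, and F with no forced order relative to G — 4.

4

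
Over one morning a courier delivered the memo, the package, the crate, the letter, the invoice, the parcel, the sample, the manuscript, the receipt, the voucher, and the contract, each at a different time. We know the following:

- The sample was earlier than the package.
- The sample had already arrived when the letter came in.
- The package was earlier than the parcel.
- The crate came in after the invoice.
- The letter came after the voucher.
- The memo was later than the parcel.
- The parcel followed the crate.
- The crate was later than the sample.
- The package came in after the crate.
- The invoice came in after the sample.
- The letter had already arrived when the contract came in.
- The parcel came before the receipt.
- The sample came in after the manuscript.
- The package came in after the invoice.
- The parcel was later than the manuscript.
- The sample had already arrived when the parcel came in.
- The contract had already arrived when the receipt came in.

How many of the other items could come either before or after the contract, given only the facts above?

Forced before the contract: the letter, the manuscript, the sample, and the voucher; forced after the contract: the receipt.
That leaves the crate, the invoice, the memo, the package, and the parcel with no forced order relative to the contract — 5.

5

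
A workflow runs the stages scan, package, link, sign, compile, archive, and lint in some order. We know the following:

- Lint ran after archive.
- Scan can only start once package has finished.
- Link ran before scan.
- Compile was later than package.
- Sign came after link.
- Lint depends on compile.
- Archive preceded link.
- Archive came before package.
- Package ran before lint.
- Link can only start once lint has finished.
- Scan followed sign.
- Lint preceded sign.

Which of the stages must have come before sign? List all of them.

Directly stated before sign: link and lint.
Archive reaches sign via archive → link → sign.
Compile reaches sign via compile → lint → sign.
Package reaches sign via package → lint → sign.
No chain forces scan ahead of sign.

archive, compile, link, lint, package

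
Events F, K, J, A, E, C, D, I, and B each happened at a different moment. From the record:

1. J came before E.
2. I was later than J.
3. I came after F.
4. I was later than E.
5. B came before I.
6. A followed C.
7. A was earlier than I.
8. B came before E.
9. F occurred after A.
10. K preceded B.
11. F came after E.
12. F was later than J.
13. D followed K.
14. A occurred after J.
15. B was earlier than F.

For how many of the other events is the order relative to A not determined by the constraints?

4

Forced before A: C and J; forced after A: F and I.
That leaves B, D, E, and K with no forced order relative to A — 4.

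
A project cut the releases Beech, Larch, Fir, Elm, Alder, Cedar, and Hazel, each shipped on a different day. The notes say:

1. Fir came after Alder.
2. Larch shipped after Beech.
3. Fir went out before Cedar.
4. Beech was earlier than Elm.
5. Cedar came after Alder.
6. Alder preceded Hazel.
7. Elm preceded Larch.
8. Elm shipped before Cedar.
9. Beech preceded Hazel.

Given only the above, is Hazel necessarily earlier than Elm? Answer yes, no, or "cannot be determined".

cannot be determined

No chain of stated constraints runs from Hazel to Elm, and none runs from Elm to Hazel either.
So the relative order of Hazel and Elm is not fixed by the given facts.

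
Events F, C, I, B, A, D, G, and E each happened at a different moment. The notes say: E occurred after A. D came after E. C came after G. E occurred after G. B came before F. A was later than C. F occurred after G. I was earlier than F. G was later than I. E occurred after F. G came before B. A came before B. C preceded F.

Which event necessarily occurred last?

D

Every other event has a chain of constraints placing it before D, so D is last.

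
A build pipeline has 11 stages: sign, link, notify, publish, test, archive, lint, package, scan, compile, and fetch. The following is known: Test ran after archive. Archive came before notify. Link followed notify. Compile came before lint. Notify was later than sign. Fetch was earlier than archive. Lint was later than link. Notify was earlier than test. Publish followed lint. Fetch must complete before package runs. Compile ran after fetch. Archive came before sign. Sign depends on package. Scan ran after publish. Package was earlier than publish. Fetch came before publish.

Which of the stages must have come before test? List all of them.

archive, fetch, notify, package, sign

Directly stated before test: archive and notify.
Fetch reaches test via fetch → archive → test.
Package reaches test via package → sign → notify → test.
Sign reaches test via sign → notify → test.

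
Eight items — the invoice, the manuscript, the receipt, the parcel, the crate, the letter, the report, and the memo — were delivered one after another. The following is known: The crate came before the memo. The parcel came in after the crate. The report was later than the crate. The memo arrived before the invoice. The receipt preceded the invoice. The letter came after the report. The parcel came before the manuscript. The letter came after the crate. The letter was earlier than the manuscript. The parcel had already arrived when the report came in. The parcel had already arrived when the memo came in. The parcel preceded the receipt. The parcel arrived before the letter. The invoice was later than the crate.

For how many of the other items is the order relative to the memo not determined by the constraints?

Forced before the memo: the crate and the parcel; forced after the memo: the invoice.
That leaves the letter, the manuscript, the receipt, and the report with no forced order relative to the memo — 4.

4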